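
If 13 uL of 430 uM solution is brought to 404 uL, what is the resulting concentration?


C2 = C1 * V1 / V2
C2 = 430 * 13 / 404
C2 = 13.8366 uM

13.8366 uM


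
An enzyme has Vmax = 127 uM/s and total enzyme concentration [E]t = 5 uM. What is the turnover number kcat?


kcat = Vmax / [E]t
kcat = 127 / 5
kcat = 25.4 s^-1

25.4 s^-1


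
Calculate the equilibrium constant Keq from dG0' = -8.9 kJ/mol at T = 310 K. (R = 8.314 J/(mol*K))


Keq = exp(-dG0 * 1000 / (R * T))
Keq = exp(-(-8.9) * 1000 / (8.314 * 310))
Keq = 31.6005

31.6005


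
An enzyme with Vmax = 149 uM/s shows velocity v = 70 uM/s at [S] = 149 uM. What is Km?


Km = [S] * (Vmax - v) / v
Km = 149 * (149 - 70) / 70
Km = 168.1571 uM

168.1571 uM


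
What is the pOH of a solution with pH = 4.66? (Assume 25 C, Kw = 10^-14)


pOH = 14 - pH
pOH = 14 - 4.66
pOH = 9.34

9.34


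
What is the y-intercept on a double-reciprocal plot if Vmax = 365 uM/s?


y-intercept = 1/Vmax
= 1/365
= 0.0027 s/uM

0.0027 s/uM


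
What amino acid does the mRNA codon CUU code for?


Standard genetic code lookup.
Codon CUU -> Leu

Leu


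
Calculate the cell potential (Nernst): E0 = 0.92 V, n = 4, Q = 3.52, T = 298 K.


E = E0 - (RT/nF) * ln(Q)
E = 0.92 - (8.314 * 298 / (4 * 96485)) * ln(3.52)
E = 0.9119 V

0.9119 V


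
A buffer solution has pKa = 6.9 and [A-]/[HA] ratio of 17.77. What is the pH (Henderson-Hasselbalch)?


pH = pKa + log10([A-]/[HA])
pH = 6.9 + log10(17.77)
pH = 8.1497

8.1497


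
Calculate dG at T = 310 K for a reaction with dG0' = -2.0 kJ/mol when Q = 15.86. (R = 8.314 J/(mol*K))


dG = dG0' + RT * ln(Q) / 1000
dG = -2.0 + 8.314 * 310 * ln(15.86) / 1000
dG = 5.1233 kJ/mol

5.1233 kJ/mol


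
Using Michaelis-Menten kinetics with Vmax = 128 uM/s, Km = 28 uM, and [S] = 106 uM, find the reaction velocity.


v = Vmax * [S] / (Km + [S])
v = 128 * 106 / (28 + 106)
v = 101.2537 uM/s

101.2537 uM/s


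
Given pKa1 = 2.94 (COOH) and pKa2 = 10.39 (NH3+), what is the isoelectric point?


pI = (pKa1 + pKa2) / 2
pI = (2.94 + 10.39) / 2
pI = 6.665

6.665


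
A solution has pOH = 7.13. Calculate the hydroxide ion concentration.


[OH-] = 10^(-pOH)
[OH-] = 10^(-7.13)
[OH-] = 7.413e-08 M

7.413e-08 M


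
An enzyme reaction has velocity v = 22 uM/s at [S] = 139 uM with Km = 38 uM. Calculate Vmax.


Vmax = v * (Km + [S]) / [S]
Vmax = 22 * (38 + 139) / 139
Vmax = 28.0144 uM/s

28.0144 uM/s


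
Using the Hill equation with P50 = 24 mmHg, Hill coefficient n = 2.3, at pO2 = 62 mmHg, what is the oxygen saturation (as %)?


Y = pO2^n / (P50^n + pO2^n)
Y = 62^2.3 / (24^2.3 + 62^2.3)
Y = 89.87%

89.87%


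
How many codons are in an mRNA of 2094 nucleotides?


codons = nucleotides / 3
codons = 2094 / 3 = 698

698


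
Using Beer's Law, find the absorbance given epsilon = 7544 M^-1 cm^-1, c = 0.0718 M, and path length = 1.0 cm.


A = epsilon * c * l
A = 7544 * 0.0718 * 1.0
A = 541.6592

541.6592


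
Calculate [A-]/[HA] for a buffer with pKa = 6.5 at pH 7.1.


[A-]/[HA] = 10^(pH - pKa)
= 10^(7.1 - 6.5)
= 3.9811

3.9811


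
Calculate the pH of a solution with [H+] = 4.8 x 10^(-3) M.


pH = -log10([H+])
pH = -log10(4.8 x 10^(-3))
pH = 2.3188

2.3188


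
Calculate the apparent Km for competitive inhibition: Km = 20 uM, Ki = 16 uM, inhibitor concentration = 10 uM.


Km_app = Km * (1 + [I]/Ki)
Km_app = 20 * (1 + 10/16)
Km_app = 32.5 uM

32.5 uM


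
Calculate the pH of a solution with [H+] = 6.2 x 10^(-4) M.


pH = -log10([H+])
pH = -log10(6.2 x 10^(-4))
pH = 3.2076

3.2076


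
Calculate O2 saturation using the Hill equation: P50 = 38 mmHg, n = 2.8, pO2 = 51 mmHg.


Y = pO2^n / (P50^n + pO2^n)
Y = 51^2.8 / (38^2.8 + 51^2.8)
Y = 69.51%

69.51%


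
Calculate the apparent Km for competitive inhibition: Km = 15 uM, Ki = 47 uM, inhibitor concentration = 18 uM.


Km_app = Km * (1 + [I]/Ki)
Km_app = 15 * (1 + 18/47)
Km_app = 20.7447 uM

20.7447 uM


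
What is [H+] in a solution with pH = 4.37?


[H+] = 10^(-pH)
[H+] = 10^(-4.37)
[H+] = 4.266e-05 M

4.266e-05 M


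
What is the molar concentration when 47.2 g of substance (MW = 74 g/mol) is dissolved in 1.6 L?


C = (mass / MW) / volume
C = (47.2 / 74) / 1.6
C = 0.3986 M

0.3986 M


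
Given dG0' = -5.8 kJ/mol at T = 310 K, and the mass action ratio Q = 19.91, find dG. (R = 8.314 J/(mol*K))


dG = dG0' + RT * ln(Q) / 1000
dG = -5.8 + 8.314 * 310 * ln(19.91) / 1000
dG = 1.9094 kJ/mol

1.9094 kJ/mol


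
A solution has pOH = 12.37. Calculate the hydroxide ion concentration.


[OH-] = 10^(-pOH)
[OH-] = 10^(-12.37)
[OH-] = 4.266e-13 M

4.266e-13 M


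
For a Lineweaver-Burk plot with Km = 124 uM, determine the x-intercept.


x-intercept = -1/Km
= -1/124
= -0.0081 1/uM

-0.0081 1/uM


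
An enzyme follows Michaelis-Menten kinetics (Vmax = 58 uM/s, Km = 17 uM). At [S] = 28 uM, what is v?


v = Vmax * [S] / (Km + [S])
v = 58 * 28 / (17 + 28)
v = 36.0889 uM/s

36.0889 uM/s


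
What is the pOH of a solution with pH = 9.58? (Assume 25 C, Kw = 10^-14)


pOH = 14 - pH
pOH = 14 - 9.58
pOH = 4.42

4.42


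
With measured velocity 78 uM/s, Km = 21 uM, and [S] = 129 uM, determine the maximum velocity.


Vmax = v * (Km + [S]) / [S]
Vmax = 78 * (21 + 129) / 129
Vmax = 90.6977 uM/s

90.6977 uM/s


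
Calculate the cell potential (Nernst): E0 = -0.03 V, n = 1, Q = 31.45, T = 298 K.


E = E0 - (RT/nF) * ln(Q)
E = -0.03 - (8.314 * 298 / (1 * 96485)) * ln(31.45)
E = -0.1185 V

-0.1185 V


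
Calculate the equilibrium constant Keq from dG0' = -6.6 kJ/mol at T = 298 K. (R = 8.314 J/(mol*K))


Keq = exp(-dG0 * 1000 / (R * T))
Keq = exp(-(-6.6) * 1000 / (8.314 * 298))
Keq = 14.3521

14.3521


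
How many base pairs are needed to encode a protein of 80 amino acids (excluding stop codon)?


Each amino acid = 1 codon = 3 bp
bp = 80 * 3 = 240 bp

240 bp


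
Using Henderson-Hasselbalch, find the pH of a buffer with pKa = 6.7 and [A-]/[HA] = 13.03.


pH = pKa + log10([A-]/[HA])
pH = 6.7 + log10(13.03)
pH = 7.8149

7.8149


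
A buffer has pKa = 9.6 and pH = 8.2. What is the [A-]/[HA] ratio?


[A-]/[HA] = 10^(pH - pKa)
= 10^(8.2 - 9.6)
= 0.0398

0.0398


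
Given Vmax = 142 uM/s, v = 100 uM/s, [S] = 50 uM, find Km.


Km = [S] * (Vmax - v) / v
Km = 50 * (142 - 100) / 100
Km = 21.0 uM

21.0 uM


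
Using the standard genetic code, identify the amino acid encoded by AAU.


Standard genetic code lookup.
Codon AAU -> Asn

Asn


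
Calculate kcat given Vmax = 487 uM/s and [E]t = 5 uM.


kcat = Vmax / [E]t
kcat = 487 / 5
kcat = 97.4 s^-1

97.4 s^-1


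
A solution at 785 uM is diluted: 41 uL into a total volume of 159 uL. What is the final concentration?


C2 = C1 * V1 / V2
C2 = 785 * 41 / 159
C2 = 202.4214 uM

202.4214 uM


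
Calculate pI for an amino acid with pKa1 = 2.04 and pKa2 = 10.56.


pI = (pKa1 + pKa2) / 2
pI = (2.04 + 10.56) / 2
pI = 6.3

6.3


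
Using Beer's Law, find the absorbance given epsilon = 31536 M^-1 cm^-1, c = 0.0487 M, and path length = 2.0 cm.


A = epsilon * c * l
A = 31536 * 0.0487 * 2.0
A = 3071.6064

3071.6064


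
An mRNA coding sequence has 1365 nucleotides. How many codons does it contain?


codons = nucleotides / 3
codons = 1365 / 3 = 455

455


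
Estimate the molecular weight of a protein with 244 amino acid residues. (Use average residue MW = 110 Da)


MW = n_residues * 110 Da
MW = 244 * 110
MW = 26840 Da

26840 Da


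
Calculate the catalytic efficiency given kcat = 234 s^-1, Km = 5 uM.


Catalytic efficiency = kcat / Km
= 234 / 5
= 46.8 uM^-1*s^-1

46.8 uM^-1*s^-1


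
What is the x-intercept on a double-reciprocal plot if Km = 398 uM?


x-intercept = -1/Km
= -1/398
= -0.0025 1/uM

-0.0025 1/uM


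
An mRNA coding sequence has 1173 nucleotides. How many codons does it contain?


codons = nucleotides / 3
codons = 1173 / 3 = 391

391


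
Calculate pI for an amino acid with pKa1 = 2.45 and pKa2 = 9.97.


pI = (pKa1 + pKa2) / 2
pI = (2.45 + 9.97) / 2
pI = 6.21

6.21


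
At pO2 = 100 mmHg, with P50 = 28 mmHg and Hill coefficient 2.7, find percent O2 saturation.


Y = pO2^n / (P50^n + pO2^n)
Y = 100^2.7 / (28^2.7 + 100^2.7)
Y = 96.88%

96.88%


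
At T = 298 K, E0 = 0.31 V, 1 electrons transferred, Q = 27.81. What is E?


E = E0 - (RT/nF) * ln(Q)
E = 0.31 - (8.314 * 298 / (1 * 96485)) * ln(27.81)
E = 0.2246 V

0.2246 V


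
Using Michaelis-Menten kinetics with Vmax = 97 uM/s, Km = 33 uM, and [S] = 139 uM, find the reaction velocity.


v = Vmax * [S] / (Km + [S])
v = 97 * 139 / (33 + 139)
v = 78.3895 uM/s

78.3895 uM/s


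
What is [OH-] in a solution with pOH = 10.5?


[OH-] = 10^(-pOH)
[OH-] = 10^(-10.5)
[OH-] = 3.162e-11 M

3.162e-11 M


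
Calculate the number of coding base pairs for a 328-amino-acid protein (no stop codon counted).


Each amino acid = 1 codon = 3 bp
bp = 328 * 3 = 984 bp

984 bp


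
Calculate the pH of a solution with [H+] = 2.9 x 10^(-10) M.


pH = -log10([H+])
pH = -log10(2.9 x 10^(-10))
pH = 9.5376

9.5376


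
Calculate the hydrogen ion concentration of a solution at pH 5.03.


[H+] = 10^(-pH)
[H+] = 10^(-5.03)
[H+] = 9.333e-06 M

9.333e-06 M


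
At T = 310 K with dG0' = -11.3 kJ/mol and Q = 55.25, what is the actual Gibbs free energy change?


dG = dG0' + RT * ln(Q) / 1000
dG = -11.3 + 8.314 * 310 * ln(55.25) / 1000
dG = -0.9601 kJ/mol

-0.9601 kJ/mol


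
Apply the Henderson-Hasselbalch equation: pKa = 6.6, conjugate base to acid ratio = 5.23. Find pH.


pH = pKa + log10([A-]/[HA])
pH = 6.6 + log10(5.23)
pH = 7.3185

7.3185


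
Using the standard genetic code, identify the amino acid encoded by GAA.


Standard genetic code lookup.
Codon GAA -> Glu

Glu


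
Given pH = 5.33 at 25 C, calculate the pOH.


pOH = 14 - pH
pOH = 14 - 5.33
pOH = 8.67

8.67


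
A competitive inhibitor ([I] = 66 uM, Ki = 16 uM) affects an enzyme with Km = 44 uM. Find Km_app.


Km_app = Km * (1 + [I]/Ki)
Km_app = 44 * (1 + 66/16)
Km_app = 225.5 uM

225.5 uM


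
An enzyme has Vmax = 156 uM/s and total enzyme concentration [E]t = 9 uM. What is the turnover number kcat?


kcat = Vmax / [E]t
kcat = 156 / 9
kcat = 17.3333 s^-1

17.3333 s^-1


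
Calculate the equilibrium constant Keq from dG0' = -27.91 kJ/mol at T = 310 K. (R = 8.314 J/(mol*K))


Keq = exp(-dG0 * 1000 / (R * T))
Keq = exp(-(-27.91) * 1000 / (8.314 * 310))
Keq = 50462.9274

50462.9274


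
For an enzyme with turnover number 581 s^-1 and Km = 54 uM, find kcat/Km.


Catalytic efficiency = kcat / Km
= 581 / 54
= 10.7593 uM^-1*s^-1

10.7593 uM^-1*s^-1


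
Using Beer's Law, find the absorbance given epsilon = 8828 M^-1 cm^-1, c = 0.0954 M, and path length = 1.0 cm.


A = epsilon * c * l
A = 8828 * 0.0954 * 1.0
A = 842.1912

842.1912


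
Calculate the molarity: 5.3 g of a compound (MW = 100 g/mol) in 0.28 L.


C = (mass / MW) / volume
C = (5.3 / 100) / 0.28
C = 0.1893 M

0.1893 M


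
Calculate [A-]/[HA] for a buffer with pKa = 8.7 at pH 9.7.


[A-]/[HA] = 10^(pH - pKa)
= 10^(9.7 - 8.7)
= 10.0

10.0


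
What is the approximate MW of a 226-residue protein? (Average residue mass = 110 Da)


MW = n_residues * 110 Da
MW = 226 * 110
MW = 24860 Da

24860 Da


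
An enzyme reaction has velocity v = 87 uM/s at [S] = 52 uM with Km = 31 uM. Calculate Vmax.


Vmax = v * (Km + [S]) / [S]
Vmax = 87 * (31 + 52) / 52
Vmax = 138.8654 uM/s

138.8654 uM/s


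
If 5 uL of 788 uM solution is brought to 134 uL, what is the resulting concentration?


C2 = C1 * V1 / V2
C2 = 788 * 5 / 134
C2 = 29.403 uM

29.403 uM


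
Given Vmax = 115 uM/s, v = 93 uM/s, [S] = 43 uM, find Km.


Km = [S] * (Vmax - v) / v
Km = 43 * (115 - 93) / 93
Km = 10.172 uM

10.172 uM


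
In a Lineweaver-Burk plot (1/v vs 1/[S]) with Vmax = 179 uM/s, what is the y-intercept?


y-intercept = 1/Vmax
= 1/179
= 0.0056 s/uM

0.0056 s/uM


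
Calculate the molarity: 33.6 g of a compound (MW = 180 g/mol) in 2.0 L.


C = (mass / MW) / volume
C = (33.6 / 180) / 2.0
C = 0.0933 M

0.0933 M


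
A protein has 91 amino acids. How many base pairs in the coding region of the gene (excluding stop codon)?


Each amino acid = 1 codon = 3 bp
bp = 91 * 3 = 273 bp

273 bp


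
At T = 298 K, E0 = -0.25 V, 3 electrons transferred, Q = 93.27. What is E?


E = E0 - (RT/nF) * ln(Q)
E = -0.25 - (8.314 * 298 / (3 * 96485)) * ln(93.27)
E = -0.2888 V

-0.2888 V


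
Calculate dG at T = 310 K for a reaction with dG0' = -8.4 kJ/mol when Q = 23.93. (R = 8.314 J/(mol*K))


dG = dG0' + RT * ln(Q) / 1000
dG = -8.4 + 8.314 * 310 * ln(23.93) / 1000
dG = -0.2166 kJ/mol

-0.2166 kJ/mol


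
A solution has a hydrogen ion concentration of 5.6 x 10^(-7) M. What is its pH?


pH = -log10([H+])
pH = -log10(5.6 x 10^(-7))
pH = 6.2518

6.2518


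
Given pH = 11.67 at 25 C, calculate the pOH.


pOH = 14 - pH
pOH = 14 - 11.67
pOH = 2.33

2.33


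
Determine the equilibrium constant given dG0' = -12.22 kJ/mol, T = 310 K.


Keq = exp(-dG0 * 1000 / (R * T))
Keq = exp(-(-12.22) * 1000 / (8.314 * 310))
Keq = 114.5856

114.5856


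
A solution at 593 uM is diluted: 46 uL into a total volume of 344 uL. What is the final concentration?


C2 = C1 * V1 / V2
C2 = 593 * 46 / 344
C2 = 79.2965 uM

79.2965 uM


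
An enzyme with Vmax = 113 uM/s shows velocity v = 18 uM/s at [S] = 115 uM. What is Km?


Km = [S] * (Vmax - v) / v
Km = 115 * (113 - 18) / 18
Km = 606.9444 uM

606.9444 uM


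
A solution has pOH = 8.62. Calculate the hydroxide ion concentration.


[OH-] = 10^(-pOH)
[OH-] = 10^(-8.62)
[OH-] = 2.399e-09 M

2.399e-09 M


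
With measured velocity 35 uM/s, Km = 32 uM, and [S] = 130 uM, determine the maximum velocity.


Vmax = v * (Km + [S]) / [S]
Vmax = 35 * (32 + 130) / 130
Vmax = 43.6154 uM/s

43.6154 uM/s


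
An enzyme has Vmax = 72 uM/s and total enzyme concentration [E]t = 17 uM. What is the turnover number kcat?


kcat = Vmax / [E]t
kcat = 72 / 17
kcat = 4.2353 s^-1

4.2353 s^-1


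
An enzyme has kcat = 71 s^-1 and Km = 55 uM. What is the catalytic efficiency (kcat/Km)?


Catalytic efficiency = kcat / Km
= 71 / 55
= 1.2909 uM^-1*s^-1

1.2909 uM^-1*s^-1


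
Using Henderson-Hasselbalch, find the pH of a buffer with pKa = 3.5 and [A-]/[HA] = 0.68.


pH = pKa + log10([A-]/[HA])
pH = 3.5 + log10(0.68)
pH = 3.3325

3.3325


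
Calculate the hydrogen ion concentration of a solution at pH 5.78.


[H+] = 10^(-pH)
[H+] = 10^(-5.78)
[H+] = 1.660e-06 M

1.660e-06 M


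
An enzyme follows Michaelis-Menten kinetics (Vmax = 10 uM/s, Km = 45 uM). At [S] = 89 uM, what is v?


v = Vmax * [S] / (Km + [S])
v = 10 * 89 / (45 + 89)
v = 6.6418 uM/s

6.6418 uM/s


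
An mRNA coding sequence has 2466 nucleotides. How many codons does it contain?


codons = nucleotides / 3
codons = 2466 / 3 = 822

822


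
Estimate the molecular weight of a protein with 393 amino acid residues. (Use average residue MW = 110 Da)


MW = n_residues * 110 Da
MW = 393 * 110
MW = 43230 Da

43230 Da


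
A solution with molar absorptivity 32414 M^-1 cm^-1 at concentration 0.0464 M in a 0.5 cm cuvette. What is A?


A = epsilon * c * l
A = 32414 * 0.0464 * 0.5
A = 752.0048

752.0048


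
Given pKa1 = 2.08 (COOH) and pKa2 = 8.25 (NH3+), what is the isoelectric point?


pI = (pKa1 + pKa2) / 2
pI = (2.08 + 8.25) / 2
pI = 5.165

5.165


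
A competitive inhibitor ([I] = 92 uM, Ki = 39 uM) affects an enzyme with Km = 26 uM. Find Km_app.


Km_app = Km * (1 + [I]/Ki)
Km_app = 26 * (1 + 92/39)
Km_app = 87.3333 uM

87.3333 uM


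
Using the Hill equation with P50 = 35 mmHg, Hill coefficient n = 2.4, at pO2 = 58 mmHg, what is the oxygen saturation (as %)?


Y = pO2^n / (P50^n + pO2^n)
Y = 58^2.4 / (35^2.4 + 58^2.4)
Y = 77.07%

77.07%


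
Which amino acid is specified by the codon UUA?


Standard genetic code lookup.
Codon UUA -> Leu

Leu


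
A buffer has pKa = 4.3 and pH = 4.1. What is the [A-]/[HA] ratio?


[A-]/[HA] = 10^(pH - pKa)
= 10^(4.1 - 4.3)
= 0.631

0.631


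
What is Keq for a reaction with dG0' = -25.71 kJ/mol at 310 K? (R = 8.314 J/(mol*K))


Keq = exp(-dG0 * 1000 / (R * T))
Keq = exp(-(-25.71) * 1000 / (8.314 * 310))
Keq = 21491.2466

21491.2466


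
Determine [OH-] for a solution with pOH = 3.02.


[OH-] = 10^(-pOH)
[OH-] = 10^(-3.02)
[OH-] = 9.550e-04 M

9.550e-04 M


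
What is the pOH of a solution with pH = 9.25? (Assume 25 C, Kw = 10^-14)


pOH = 14 - pH
pOH = 14 - 9.25
pOH = 4.75

4.75


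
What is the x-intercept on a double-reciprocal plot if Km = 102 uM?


x-intercept = -1/Km
= -1/102
= -0.0098 1/uM

-0.0098 1/uM


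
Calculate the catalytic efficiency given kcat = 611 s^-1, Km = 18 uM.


Catalytic efficiency = kcat / Km
= 611 / 18
= 33.9444 uM^-1*s^-1

33.9444 uM^-1*s^-1


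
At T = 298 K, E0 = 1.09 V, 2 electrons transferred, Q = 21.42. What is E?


E = E0 - (RT/nF) * ln(Q)
E = 1.09 - (8.314 * 298 / (2 * 96485)) * ln(21.42)
E = 1.0507 V

1.0507 V


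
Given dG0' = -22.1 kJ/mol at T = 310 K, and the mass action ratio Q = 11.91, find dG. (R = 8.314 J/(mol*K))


dG = dG0' + RT * ln(Q) / 1000
dG = -22.1 + 8.314 * 310 * ln(11.91) / 1000
dG = -15.715 kJ/mol

-15.715 kJ/mol


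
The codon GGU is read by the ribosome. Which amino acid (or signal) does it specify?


Standard genetic code lookup.
Codon GGU -> Gly

Gly


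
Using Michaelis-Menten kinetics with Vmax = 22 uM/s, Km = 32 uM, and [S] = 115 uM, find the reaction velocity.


v = Vmax * [S] / (Km + [S])
v = 22 * 115 / (32 + 115)
v = 17.2109 uM/s

17.2109 uM/s


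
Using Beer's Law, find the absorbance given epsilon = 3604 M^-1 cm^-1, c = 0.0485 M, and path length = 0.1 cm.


A = epsilon * c * l
A = 3604 * 0.0485 * 0.1
A = 17.4794

17.4794


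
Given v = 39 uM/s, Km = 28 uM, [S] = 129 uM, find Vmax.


Vmax = v * (Km + [S]) / [S]
Vmax = 39 * (28 + 129) / 129
Vmax = 47.4651 uM/s

47.4651 uM/s


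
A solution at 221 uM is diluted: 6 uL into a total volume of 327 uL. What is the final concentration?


C2 = C1 * V1 / V2
C2 = 221 * 6 / 327
C2 = 4.055 uM

4.055 uM


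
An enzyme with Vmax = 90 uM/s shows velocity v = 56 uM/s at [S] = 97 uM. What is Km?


Km = [S] * (Vmax - v) / v
Km = 97 * (90 - 56) / 56
Km = 58.8929 uM

58.8929 uM


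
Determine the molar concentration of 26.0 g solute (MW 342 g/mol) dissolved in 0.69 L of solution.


C = (mass / MW) / volume
C = (26.0 / 342) / 0.69
C = 0.1102 M

0.1102 M


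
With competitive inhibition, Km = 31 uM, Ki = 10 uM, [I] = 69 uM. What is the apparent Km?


Km_app = Km * (1 + [I]/Ki)
Km_app = 31 * (1 + 69/10)
Km_app = 244.9 uM

244.9 uM


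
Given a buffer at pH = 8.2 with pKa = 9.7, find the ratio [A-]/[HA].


[A-]/[HA] = 10^(pH - pKa)
= 10^(8.2 - 9.7)
= 0.0316

0.0316


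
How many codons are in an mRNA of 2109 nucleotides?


codons = nucleotides / 3
codons = 2109 / 3 = 703

703


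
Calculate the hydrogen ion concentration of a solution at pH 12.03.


[H+] = 10^(-pH)
[H+] = 10^(-12.03)
[H+] = 9.333e-13 M

9.333e-13 M


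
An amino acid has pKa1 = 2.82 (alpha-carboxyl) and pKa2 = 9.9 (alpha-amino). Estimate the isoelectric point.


pI = (pKa1 + pKa2) / 2
pI = (2.82 + 9.9) / 2
pI = 6.36

6.36


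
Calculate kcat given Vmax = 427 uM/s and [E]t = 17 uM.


kcat = Vmax / [E]t
kcat = 427 / 17
kcat = 25.1176 s^-1

25.1176 s^-1


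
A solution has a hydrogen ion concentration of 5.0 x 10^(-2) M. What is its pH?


pH = -log10([H+])
pH = -log10(5.0 x 10^(-2))
pH = 1.301

1.301


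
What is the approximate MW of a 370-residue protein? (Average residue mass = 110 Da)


MW = n_residues * 110 Da
MW = 370 * 110
MW = 40700 Da

40700 Da


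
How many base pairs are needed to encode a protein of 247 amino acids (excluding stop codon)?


Each amino acid = 1 codon = 3 bp
bp = 247 * 3 = 741 bp

741 bp


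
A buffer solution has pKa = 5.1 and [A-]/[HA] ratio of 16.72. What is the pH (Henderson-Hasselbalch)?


pH = pKa + log10([A-]/[HA])
pH = 5.1 + log10(16.72)
pH = 6.3232

6.3232


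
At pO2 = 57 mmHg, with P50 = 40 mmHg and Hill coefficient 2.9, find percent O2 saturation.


Y = pO2^n / (P50^n + pO2^n)
Y = 57^2.9 / (40^2.9 + 57^2.9)
Y = 73.64%

73.64%


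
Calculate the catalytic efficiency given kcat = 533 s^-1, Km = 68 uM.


Catalytic efficiency = kcat / Km
= 533 / 68
= 7.8382 uM^-1*s^-1

7.8382 uM^-1*s^-1


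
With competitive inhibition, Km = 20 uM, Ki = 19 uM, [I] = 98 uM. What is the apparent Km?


Km_app = Km * (1 + [I]/Ki)
Km_app = 20 * (1 + 98/19)
Km_app = 123.1579 uM

123.1579 uM


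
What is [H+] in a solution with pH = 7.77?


[H+] = 10^(-pH)
[H+] = 10^(-7.77)
[H+] = 1.698e-08 M

1.698e-08 M


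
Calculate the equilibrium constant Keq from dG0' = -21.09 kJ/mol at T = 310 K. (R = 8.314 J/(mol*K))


Keq = exp(-dG0 * 1000 / (R * T))
Keq = exp(-(-21.09) * 1000 / (8.314 * 310))
Keq = 3579.059

3579.059


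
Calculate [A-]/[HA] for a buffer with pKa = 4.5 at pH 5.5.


[A-]/[HA] = 10^(pH - pKa)
= 10^(5.5 - 4.5)
= 10.0

10.0


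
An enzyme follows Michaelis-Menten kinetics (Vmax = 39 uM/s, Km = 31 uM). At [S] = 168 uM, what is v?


v = Vmax * [S] / (Km + [S])
v = 39 * 168 / (31 + 168)
v = 32.9246 uM/s

32.9246 uM/s


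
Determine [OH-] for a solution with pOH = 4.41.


[OH-] = 10^(-pOH)
[OH-] = 10^(-4.41)
[OH-] = 3.890e-05 M

3.890e-05 M


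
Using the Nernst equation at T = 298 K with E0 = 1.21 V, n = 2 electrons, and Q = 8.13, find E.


E = E0 - (RT/nF) * ln(Q)
E = 1.21 - (8.314 * 298 / (2 * 96485)) * ln(8.13)
E = 1.1831 V

1.1831 V


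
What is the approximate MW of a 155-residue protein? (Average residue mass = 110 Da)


MW = n_residues * 110 Da
MW = 155 * 110
MW = 17050 Da

17050 Da


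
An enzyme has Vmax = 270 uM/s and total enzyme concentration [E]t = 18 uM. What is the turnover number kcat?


kcat = Vmax / [E]t
kcat = 270 / 18
kcat = 15.0 s^-1

15.0 s^-1


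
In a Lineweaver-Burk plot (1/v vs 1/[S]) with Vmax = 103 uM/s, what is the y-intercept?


y-intercept = 1/Vmax
= 1/103
= 0.0097 s/uM

0.0097 s/uM


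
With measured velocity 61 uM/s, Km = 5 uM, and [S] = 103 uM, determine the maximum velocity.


Vmax = v * (Km + [S]) / [S]
Vmax = 61 * (5 + 103) / 103
Vmax = 63.9612 uM/s

63.9612 uM/s


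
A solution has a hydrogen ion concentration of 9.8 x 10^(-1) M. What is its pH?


pH = -log10([H+])
pH = -log10(9.8 x 10^(-1))
pH = 0.0088

0.0088


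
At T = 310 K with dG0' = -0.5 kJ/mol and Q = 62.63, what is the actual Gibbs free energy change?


dG = dG0' + RT * ln(Q) / 1000
dG = -0.5 + 8.314 * 310 * ln(62.63) / 1000
dG = 10.1631 kJ/mol

10.1631 kJ/mol


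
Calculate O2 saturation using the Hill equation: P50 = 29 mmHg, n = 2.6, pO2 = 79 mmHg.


Y = pO2^n / (P50^n + pO2^n)
Y = 79^2.6 / (29^2.6 + 79^2.6)
Y = 93.12%

93.12%


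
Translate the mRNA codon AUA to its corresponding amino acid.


Standard genetic code lookup.
Codon AUA -> Ile

Ile


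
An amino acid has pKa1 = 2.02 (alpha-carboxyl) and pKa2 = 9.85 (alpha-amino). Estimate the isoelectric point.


pI = (pKa1 + pKa2) / 2
pI = (2.02 + 9.85) / 2
pI = 5.935

5.935


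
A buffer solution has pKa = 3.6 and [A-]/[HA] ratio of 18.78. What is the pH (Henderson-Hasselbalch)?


pH = pKa + log10([A-]/[HA])
pH = 3.6 + log10(18.78)
pH = 4.8737

4.8737


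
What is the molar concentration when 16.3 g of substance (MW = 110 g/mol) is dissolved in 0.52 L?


C = (mass / MW) / volume
C = (16.3 / 110) / 0.52
C = 0.285 M

0.285 M


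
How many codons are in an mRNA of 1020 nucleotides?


codons = nucleotides / 3
codons = 1020 / 3 = 340

340


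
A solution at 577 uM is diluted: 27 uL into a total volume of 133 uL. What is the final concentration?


C2 = C1 * V1 / V2
C2 = 577 * 27 / 133
C2 = 117.1353 uM

117.1353 uM


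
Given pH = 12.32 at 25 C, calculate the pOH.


pOH = 14 - pH
pOH = 14 - 12.32
pOH = 1.68

1.68


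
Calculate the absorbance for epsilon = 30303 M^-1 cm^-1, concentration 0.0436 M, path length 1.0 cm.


A = epsilon * c * l
A = 30303 * 0.0436 * 1.0
A = 1321.2108

1321.2108


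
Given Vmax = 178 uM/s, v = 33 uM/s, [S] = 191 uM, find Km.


Km = [S] * (Vmax - v) / v
Km = 191 * (178 - 33) / 33
Km = 839.2424 uM

839.2424 uM


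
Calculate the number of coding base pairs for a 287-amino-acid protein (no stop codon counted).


Each amino acid = 1 codon = 3 bp
bp = 287 * 3 = 861 bp

861 bp


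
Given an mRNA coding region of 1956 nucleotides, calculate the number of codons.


codons = nucleotides / 3
codons = 1956 / 3 = 652

652


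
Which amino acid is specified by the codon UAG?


Standard genetic code lookup.
Codon UAG -> Stop

Stop


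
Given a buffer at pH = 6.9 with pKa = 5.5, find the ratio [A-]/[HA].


[A-]/[HA] = 10^(pH - pKa)
= 10^(6.9 - 5.5)
= 25.1189

25.1189


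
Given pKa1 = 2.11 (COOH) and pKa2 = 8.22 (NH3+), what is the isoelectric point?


pI = (pKa1 + pKa2) / 2
pI = (2.11 + 8.22) / 2
pI = 5.165

5.165


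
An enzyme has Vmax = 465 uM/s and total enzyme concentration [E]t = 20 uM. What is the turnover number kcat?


kcat = Vmax / [E]t
kcat = 465 / 20
kcat = 23.25 s^-1

23.25 s^-1


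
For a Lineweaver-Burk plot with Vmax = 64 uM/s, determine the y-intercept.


y-intercept = 1/Vmax
= 1/64
= 0.0156 s/uM

0.0156 s/uM


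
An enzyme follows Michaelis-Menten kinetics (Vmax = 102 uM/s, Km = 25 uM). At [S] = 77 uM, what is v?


v = Vmax * [S] / (Km + [S])
v = 102 * 77 / (25 + 77)
v = 77.0 uM/s

77.0 uM/s


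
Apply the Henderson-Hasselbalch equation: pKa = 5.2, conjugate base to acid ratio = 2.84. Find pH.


pH = pKa + log10([A-]/[HA])
pH = 5.2 + log10(2.84)
pH = 5.6533

5.6533


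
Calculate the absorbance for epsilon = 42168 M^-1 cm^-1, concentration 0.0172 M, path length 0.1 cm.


A = epsilon * c * l
A = 42168 * 0.0172 * 0.1
A = 72.529

72.529


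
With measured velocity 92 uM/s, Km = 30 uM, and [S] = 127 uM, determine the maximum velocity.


Vmax = v * (Km + [S]) / [S]
Vmax = 92 * (30 + 127) / 127
Vmax = 113.7323 uM/s

113.7323 uM/s


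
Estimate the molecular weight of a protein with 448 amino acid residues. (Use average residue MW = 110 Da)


MW = n_residues * 110 Da
MW = 448 * 110
MW = 49280 Da

49280 Da


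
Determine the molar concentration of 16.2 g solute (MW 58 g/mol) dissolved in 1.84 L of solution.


C = (mass / MW) / volume
C = (16.2 / 58) / 1.84
C = 0.1518 M

0.1518 M


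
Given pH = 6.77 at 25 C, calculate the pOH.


pOH = 14 - pH
pOH = 14 - 6.77
pOH = 7.23

7.23


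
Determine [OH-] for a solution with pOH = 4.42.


[OH-] = 10^(-pOH)
[OH-] = 10^(-4.42)
[OH-] = 3.802e-05 M

3.802e-05 M


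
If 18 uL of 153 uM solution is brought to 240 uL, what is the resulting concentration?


C2 = C1 * V1 / V2
C2 = 153 * 18 / 240
C2 = 11.475 uM

11.475 uM


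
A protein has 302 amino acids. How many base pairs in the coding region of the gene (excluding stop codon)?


Each amino acid = 1 codon = 3 bp
bp = 302 * 3 = 906 bp

906 bp


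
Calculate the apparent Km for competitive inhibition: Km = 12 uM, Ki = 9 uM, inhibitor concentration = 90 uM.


Km_app = Km * (1 + [I]/Ki)
Km_app = 12 * (1 + 90/9)
Km_app = 132.0 uM

132.0 uM


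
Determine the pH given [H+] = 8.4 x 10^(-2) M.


pH = -log10([H+])
pH = -log10(8.4 x 10^(-2))
pH = 1.0757

1.0757


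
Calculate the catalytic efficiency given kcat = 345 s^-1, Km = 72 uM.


Catalytic efficiency = kcat / Km
= 345 / 72
= 4.7917 uM^-1*s^-1

4.7917 uM^-1*s^-1


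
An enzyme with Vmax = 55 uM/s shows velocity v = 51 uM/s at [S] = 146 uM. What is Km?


Km = [S] * (Vmax - v) / v
Km = 146 * (55 - 51) / 51
Km = 11.451 uM

11.451 uM


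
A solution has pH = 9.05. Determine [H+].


[H+] = 10^(-pH)
[H+] = 10^(-9.05)
[H+] = 8.913e-10 M

8.913e-10 M


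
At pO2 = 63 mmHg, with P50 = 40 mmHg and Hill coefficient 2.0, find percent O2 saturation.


Y = pO2^n / (P50^n + pO2^n)
Y = 63^2.0 / (40^2.0 + 63^2.0)
Y = 71.27%

71.27%


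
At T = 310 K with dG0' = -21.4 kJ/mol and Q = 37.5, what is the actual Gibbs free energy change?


dG = dG0' + RT * ln(Q) / 1000
dG = -21.4 + 8.314 * 310 * ln(37.5) / 1000
dG = -12.0588 kJ/mol

-12.0588 kJ/mol


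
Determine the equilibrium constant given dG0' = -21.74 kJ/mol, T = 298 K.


Keq = exp(-dG0 * 1000 / (R * T))
Keq = exp(-(-21.74) * 1000 / (8.314 * 298))
Keq = 6468.631

6468.631


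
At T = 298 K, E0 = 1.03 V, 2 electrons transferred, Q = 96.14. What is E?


E = E0 - (RT/nF) * ln(Q)
E = 1.03 - (8.314 * 298 / (2 * 96485)) * ln(96.14)
E = 0.9714 V

0.9714 V


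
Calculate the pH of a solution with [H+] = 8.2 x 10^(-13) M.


pH = -log10([H+])
pH = -log10(8.2 x 10^(-13))
pH = 12.0862

12.0862


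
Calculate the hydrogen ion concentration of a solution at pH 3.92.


[H+] = 10^(-pH)
[H+] = 10^(-3.92)
[H+] = 1.202e-04 M

1.202e-04 M


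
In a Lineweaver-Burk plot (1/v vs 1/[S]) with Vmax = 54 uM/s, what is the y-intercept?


y-intercept = 1/Vmax
= 1/54
= 0.0185 s/uM

0.0185 s/uM


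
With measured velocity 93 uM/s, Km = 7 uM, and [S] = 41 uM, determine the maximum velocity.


Vmax = v * (Km + [S]) / [S]
Vmax = 93 * (7 + 41) / 41
Vmax = 108.878 uM/s

108.878 uM/s


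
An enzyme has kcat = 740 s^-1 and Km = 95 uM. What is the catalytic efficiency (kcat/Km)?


Catalytic efficiency = kcat / Km
= 740 / 95
= 7.7895 uM^-1*s^-1

7.7895 uM^-1*s^-1


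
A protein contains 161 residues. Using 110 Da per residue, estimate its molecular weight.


MW = n_residues * 110 Da
MW = 161 * 110
MW = 17710 Da

17710 Da


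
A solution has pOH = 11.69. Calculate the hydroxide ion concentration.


[OH-] = 10^(-pOH)
[OH-] = 10^(-11.69)
[OH-] = 2.042e-12 M

2.042e-12 M


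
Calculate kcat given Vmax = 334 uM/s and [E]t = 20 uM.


kcat = Vmax / [E]t
kcat = 334 / 20
kcat = 16.7 s^-1

16.7 s^-1


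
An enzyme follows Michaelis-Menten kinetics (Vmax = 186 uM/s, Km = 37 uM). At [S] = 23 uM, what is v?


v = Vmax * [S] / (Km + [S])
v = 186 * 23 / (37 + 23)
v = 71.3 uM/s

71.3 uM/s


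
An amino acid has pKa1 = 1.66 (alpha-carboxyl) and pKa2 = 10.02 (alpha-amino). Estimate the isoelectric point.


pI = (pKa1 + pKa2) / 2
pI = (1.66 + 10.02) / 2
pI = 5.84

5.84


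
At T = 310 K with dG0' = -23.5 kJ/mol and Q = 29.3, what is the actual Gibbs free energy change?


dG = dG0' + RT * ln(Q) / 1000
dG = -23.5 + 8.314 * 310 * ln(29.3) / 1000
dG = -14.7948 kJ/mol

-14.7948 kJ/mol


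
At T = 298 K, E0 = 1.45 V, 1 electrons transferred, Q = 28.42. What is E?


E = E0 - (RT/nF) * ln(Q)
E = 1.45 - (8.314 * 298 / (1 * 96485)) * ln(28.42)
E = 1.3641 V

1.3641 V


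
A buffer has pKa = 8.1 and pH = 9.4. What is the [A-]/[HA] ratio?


[A-]/[HA] = 10^(pH - pKa)
= 10^(9.4 - 8.1)
= 19.9526

19.9526


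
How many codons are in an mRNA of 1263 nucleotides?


codons = nucleotides / 3
codons = 1263 / 3 = 421

421


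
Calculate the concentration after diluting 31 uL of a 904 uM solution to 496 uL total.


C2 = C1 * V1 / V2
C2 = 904 * 31 / 496
C2 = 56.5 uM

56.5 uM


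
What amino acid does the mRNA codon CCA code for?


Standard genetic code lookup.
Codon CCA -> Pro

Pro


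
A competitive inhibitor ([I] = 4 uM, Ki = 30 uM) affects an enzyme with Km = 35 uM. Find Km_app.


Km_app = Km * (1 + [I]/Ki)
Km_app = 35 * (1 + 4/30)
Km_app = 39.6667 uM

39.6667 uM


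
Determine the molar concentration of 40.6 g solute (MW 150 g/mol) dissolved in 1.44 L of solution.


C = (mass / MW) / volume
C = (40.6 / 150) / 1.44
C = 0.188 M

0.188 M


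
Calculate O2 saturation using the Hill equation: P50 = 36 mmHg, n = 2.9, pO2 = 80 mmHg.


Y = pO2^n / (P50^n + pO2^n)
Y = 80^2.9 / (36^2.9 + 80^2.9)
Y = 91.02%

91.02%


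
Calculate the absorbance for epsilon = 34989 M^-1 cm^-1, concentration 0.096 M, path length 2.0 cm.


A = epsilon * c * l
A = 34989 * 0.096 * 2.0
A = 6717.888

6717.888


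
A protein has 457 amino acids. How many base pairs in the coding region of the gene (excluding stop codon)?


Each amino acid = 1 codon = 3 bp
bp = 457 * 3 = 1371 bp

1371 bp


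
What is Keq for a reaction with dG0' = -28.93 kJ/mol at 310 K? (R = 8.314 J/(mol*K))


Keq = exp(-dG0 * 1000 / (R * T))
Keq = exp(-(-28.93) * 1000 / (8.314 * 310))
Keq = 74963.0871

74963.0871


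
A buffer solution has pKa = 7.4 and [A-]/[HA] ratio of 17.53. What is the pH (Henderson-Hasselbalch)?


pH = pKa + log10([A-]/[HA])
pH = 7.4 + log10(17.53)
pH = 8.6438

8.6438


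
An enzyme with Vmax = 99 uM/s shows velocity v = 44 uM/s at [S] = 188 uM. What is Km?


Km = [S] * (Vmax - v) / v
Km = 188 * (99 - 44) / 44
Km = 235.0 uM

235.0 uM


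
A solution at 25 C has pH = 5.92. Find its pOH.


pOH = 14 - pH
pOH = 14 - 5.92
pOH = 8.08

8.08


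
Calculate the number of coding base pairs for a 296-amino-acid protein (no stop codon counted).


Each amino acid = 1 codon = 3 bp
bp = 296 * 3 = 888 bp

888 bp


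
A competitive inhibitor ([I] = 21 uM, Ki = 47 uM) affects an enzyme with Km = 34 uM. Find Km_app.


Km_app = Km * (1 + [I]/Ki)
Km_app = 34 * (1 + 21/47)
Km_app = 49.1915 uM

49.1915 uM


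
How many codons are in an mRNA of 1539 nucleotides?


codons = nucleotides / 3
codons = 1539 / 3 = 513

513


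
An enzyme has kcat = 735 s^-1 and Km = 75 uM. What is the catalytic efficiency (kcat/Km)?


Catalytic efficiency = kcat / Km
= 735 / 75
= 9.8 uM^-1*s^-1

9.8 uM^-1*s^-1


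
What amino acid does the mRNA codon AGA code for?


Standard genetic code lookup.
Codon AGA -> Arg

Arg


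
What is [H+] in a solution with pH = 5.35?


[H+] = 10^(-pH)
[H+] = 10^(-5.35)
[H+] = 4.467e-06 M

4.467e-06 M


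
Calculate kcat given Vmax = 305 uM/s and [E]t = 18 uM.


kcat = Vmax / [E]t
kcat = 305 / 18
kcat = 16.9444 s^-1

16.9444 s^-1


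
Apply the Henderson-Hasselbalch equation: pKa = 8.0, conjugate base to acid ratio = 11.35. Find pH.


pH = pKa + log10([A-]/[HA])
pH = 8.0 + log10(11.35)
pH = 9.055

9.055


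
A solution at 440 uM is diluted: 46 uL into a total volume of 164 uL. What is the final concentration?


C2 = C1 * V1 / V2
C2 = 440 * 46 / 164
C2 = 123.4146 uM

123.4146 uM


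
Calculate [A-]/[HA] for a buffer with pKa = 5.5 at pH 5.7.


[A-]/[HA] = 10^(pH - pKa)
= 10^(5.7 - 5.5)
= 1.5849

1.5849


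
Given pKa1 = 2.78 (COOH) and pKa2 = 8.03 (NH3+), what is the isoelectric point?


pI = (pKa1 + pKa2) / 2
pI = (2.78 + 8.03) / 2
pI = 5.405

5.405


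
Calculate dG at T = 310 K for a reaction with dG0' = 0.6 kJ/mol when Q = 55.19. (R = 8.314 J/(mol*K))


dG = dG0' + RT * ln(Q) / 1000
dG = 0.6 + 8.314 * 310 * ln(55.19) / 1000
dG = 10.9371 kJ/mol

10.9371 kJ/mol


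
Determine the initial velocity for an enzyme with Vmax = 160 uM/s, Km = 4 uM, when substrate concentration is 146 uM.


v = Vmax * [S] / (Km + [S])
v = 160 * 146 / (4 + 146)
v = 155.7333 uM/s

155.7333 uM/s


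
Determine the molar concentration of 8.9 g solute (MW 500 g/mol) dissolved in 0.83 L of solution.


C = (mass / MW) / volume
C = (8.9 / 500) / 0.83
C = 0.0214 M

0.0214 M


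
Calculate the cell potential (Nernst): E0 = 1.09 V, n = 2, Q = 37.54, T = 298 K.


E = E0 - (RT/nF) * ln(Q)
E = 1.09 - (8.314 * 298 / (2 * 96485)) * ln(37.54)
E = 1.0435 V

1.0435 V


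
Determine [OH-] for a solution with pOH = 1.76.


[OH-] = 10^(-pOH)
[OH-] = 10^(-1.76)
[OH-] = 0.0174 M

0.0174 M


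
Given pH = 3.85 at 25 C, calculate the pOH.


pOH = 14 - pH
pOH = 14 - 3.85
pOH = 10.15

10.15


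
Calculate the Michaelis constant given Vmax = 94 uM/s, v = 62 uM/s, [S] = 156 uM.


Km = [S] * (Vmax - v) / v
Km = 156 * (94 - 62) / 62
Km = 80.5161 uM

80.5161 uM


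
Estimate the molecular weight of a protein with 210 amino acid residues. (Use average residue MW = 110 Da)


MW = n_residues * 110 Da
MW = 210 * 110
MW = 23100 Da

23100 Da


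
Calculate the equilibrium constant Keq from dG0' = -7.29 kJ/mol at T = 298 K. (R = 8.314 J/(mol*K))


Keq = exp(-dG0 * 1000 / (R * T))
Keq = exp(-(-7.29) * 1000 / (8.314 * 298))
Keq = 18.9612

18.9612


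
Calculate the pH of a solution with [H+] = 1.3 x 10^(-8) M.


pH = -log10([H+])
pH = -log10(1.3 x 10^(-8))
pH = 7.8861

7.8861


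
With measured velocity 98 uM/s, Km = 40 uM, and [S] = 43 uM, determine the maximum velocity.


Vmax = v * (Km + [S]) / [S]
Vmax = 98 * (40 + 43) / 43
Vmax = 189.1628 uM/s

189.1628 uM/s


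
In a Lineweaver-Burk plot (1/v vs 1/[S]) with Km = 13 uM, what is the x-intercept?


x-intercept = -1/Km
= -1/13
= -0.0769 1/uM

-0.0769 1/uM


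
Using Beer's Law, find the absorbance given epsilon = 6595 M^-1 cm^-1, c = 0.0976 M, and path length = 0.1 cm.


A = epsilon * c * l
A = 6595 * 0.0976 * 0.1
A = 64.3672

64.3672


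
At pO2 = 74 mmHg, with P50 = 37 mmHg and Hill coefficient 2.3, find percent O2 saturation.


Y = pO2^n / (P50^n + pO2^n)
Y = 74^2.3 / (37^2.3 + 74^2.3)
Y = 83.12%

83.12%


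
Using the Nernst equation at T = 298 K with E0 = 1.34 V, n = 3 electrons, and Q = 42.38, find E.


E = E0 - (RT/nF) * ln(Q)
E = 1.34 - (8.314 * 298 / (3 * 96485)) * ln(42.38)
E = 1.3079 V

1.3079 V


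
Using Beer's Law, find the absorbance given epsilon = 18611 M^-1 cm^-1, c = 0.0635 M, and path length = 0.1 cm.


A = epsilon * c * l
A = 18611 * 0.0635 * 0.1
A = 118.1799

118.1799


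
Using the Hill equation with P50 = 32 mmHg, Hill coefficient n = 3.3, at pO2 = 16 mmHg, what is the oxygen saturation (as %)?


Y = pO2^n / (P50^n + pO2^n)
Y = 16^3.3 / (32^3.3 + 16^3.3)
Y = 9.22%

9.22%


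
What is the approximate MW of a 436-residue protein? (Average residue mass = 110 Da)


MW = n_residues * 110 Da
MW = 436 * 110
MW = 47960 Da

47960 Da


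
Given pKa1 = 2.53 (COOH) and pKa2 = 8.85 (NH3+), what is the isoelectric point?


pI = (pKa1 + pKa2) / 2
pI = (2.53 + 8.85) / 2
pI = 5.69

5.69


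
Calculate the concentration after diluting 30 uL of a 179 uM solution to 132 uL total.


C2 = C1 * V1 / V2
C2 = 179 * 30 / 132
C2 = 40.6818 uM

40.6818 uM


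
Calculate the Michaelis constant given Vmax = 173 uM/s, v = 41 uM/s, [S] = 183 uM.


Km = [S] * (Vmax - v) / v
Km = 183 * (173 - 41) / 41
Km = 589.1707 uM

589.1707 uM


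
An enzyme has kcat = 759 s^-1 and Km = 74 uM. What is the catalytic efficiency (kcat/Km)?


Catalytic efficiency = kcat / Km
= 759 / 74
= 10.2568 uM^-1*s^-1

10.2568 uM^-1*s^-1


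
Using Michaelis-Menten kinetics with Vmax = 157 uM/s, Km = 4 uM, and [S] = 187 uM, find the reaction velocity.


v = Vmax * [S] / (Km + [S])
v = 157 * 187 / (4 + 187)
v = 153.712 uM/s

153.712 uM/s


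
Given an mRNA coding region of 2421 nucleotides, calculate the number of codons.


codons = nucleotides / 3
codons = 2421 / 3 = 807

807


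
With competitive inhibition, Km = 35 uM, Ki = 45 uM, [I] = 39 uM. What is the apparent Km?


Km_app = Km * (1 + [I]/Ki)
Km_app = 35 * (1 + 39/45)
Km_app = 65.3333 uM

65.3333 uM


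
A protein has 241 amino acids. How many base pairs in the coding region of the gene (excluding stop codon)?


Each amino acid = 1 codon = 3 bp
bp = 241 * 3 = 723 bp

723 bp


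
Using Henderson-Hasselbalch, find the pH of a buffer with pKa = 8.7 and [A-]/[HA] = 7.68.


pH = pKa + log10([A-]/[HA])
pH = 8.7 + log10(7.68)
pH = 9.5854

9.5854
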